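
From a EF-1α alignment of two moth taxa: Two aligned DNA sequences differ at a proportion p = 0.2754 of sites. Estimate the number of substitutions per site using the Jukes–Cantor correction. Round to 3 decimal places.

0.343

d = −(3/4) ln(1 − 4p/3) = −0.75 ln(1 − 0.3672) = −0.75 ln(0.6328)
  = −0.75 × (-0.457601) = 0.343201 substitutions/site.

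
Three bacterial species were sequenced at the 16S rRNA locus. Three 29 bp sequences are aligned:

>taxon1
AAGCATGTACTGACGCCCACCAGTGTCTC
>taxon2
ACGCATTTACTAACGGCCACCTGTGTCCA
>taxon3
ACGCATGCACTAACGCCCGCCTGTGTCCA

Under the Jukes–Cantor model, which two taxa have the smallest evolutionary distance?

taxon1–taxon2: 7/29 differ, p = 0.241, d = 0.291.
taxon1–taxon3: 7/29 differ, p = 0.241, d = 0.291.
taxon2–taxon3: 4/29 differ, p = 0.138, d = 0.152.
The smallest distance is between taxon2 and taxon3.

taxon2 and taxon3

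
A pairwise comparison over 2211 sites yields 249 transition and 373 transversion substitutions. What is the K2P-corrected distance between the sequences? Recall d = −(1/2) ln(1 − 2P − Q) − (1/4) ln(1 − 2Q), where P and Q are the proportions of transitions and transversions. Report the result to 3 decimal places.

0.353

P = 249/2211 ≈ 0.112619 and Q = 373/2211 ≈ 0.168702.
Under the Kimura two-parameter model, d = −½ ln(1 − 2P − Q) − ¼ ln(1 − 2Q).
1 − 2P − Q = 0.60606, giving −½ ln(0.60606) = 0.250388.
1 − 2Q = 0.662596, giving −¼ ln(0.662596) = 0.102897.
d = 0.250388 + 0.102897 = 0.353285.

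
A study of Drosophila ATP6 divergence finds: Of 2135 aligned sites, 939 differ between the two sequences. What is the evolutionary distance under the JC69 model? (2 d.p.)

0.66

p = 939/2135 ≈ 0.439813.
d = −(3/4) ln(1 − 4p/3) = −0.75 ln(1 − 0.586417) = −0.75 ln(0.413583)
  = −0.75 × (-0.882897) = 0.662173 substitutions/site.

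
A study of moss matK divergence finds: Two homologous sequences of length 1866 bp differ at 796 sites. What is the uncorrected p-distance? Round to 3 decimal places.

p = 796/1866 = 0.426580… ≈ 0.427 (to 3 d.p.).

0.427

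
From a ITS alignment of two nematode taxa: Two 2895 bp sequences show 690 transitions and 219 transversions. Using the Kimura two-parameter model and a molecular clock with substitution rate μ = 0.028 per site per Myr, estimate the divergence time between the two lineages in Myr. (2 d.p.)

P = 690/2895 ≈ 0.238342 and Q = 219/2895 ≈ 0.075648.
Under the Kimura two-parameter model, d = −½ ln(1 − 2P − Q) − ¼ ln(1 − 2Q).
1 − 2P − Q = 0.447668, giving −½ ln(0.447668) = 0.401852.
1 − 2Q = 0.848704, giving −¼ ln(0.848704) = 0.041011.
d = 0.401852 + 0.041011 = 0.442863.
Under a molecular clock d = 2μt, so t = d/(2μ) = 0.442863 / (2 × 0.028) = 7.91 Myr.

7.91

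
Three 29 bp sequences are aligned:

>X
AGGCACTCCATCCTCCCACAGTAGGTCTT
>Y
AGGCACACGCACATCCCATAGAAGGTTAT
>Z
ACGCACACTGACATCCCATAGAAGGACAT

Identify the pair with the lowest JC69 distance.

X–Y: 9/29 differ, p = 0.310, d = 0.401.
X–Z: 10/29 differ, p = 0.345, d = 0.462.
Y–Z: 5/29 differ, p = 0.172, d = 0.196.
The smallest distance is between Y and Z.

Y and Z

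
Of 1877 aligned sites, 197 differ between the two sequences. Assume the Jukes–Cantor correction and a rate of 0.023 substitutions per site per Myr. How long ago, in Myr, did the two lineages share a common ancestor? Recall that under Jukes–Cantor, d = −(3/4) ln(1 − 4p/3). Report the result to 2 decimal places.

p = 197/1877 ≈ 0.104955.
d = −(3/4) ln(1 − 4p/3) = −0.75 ln(1 − 0.13994) = −0.75 ln(0.86006)
  = −0.75 × (-0.150753) = 0.113065 substitutions/site.
Under a molecular clock d = 2μt, so t = d/(2μ) = 0.113065 / (2 × 0.023) = 2.46 Myr.

2.46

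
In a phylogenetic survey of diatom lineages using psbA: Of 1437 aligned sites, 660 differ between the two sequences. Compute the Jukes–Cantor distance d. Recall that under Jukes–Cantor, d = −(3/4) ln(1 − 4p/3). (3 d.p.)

0.711

p = 660/1437 ≈ 0.45929.
d = −(3/4) ln(1 − 4p/3) = −0.75 ln(1 − 0.612387) = −0.75 ln(0.387613)
  = −0.75 × (-0.947748) = 0.710811 substitutions/site.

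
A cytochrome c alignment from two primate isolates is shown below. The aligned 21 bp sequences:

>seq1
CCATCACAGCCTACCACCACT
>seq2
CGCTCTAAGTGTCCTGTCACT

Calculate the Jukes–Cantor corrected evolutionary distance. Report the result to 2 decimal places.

0.76

The sequences differ at 10 of 21 sites (2, 3, 6, 7, 10, 11, 13, 15, 16, 17), so p = 10/21 ≈ 0.47619.
d = −(3/4) ln(1 − 4p/3) = −0.75 ln(1 − 0.63492) = −0.75 ln(0.36508)
  = −0.75 × (-1.007639) = 0.755729 substitutions/site.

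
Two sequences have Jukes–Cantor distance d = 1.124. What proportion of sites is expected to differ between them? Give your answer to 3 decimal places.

0.582

p = (3/4)(1 − e^(−4d/3)) = 0.75 × (1 − e^(-1.498667)) = 0.75 × (1 − 0.223428) = 0.582429.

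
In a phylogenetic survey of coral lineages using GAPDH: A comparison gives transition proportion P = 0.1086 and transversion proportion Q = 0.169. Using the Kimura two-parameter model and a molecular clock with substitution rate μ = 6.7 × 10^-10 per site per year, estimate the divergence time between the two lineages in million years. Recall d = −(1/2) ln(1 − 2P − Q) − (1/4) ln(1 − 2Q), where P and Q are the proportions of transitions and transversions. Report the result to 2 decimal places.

259.08

Under the Kimura two-parameter model, d = −½ ln(1 − 2P − Q) − ¼ ln(1 − 2Q).
1 − 2P − Q = 0.6138, giving −½ ln(0.6138) = 0.244043.
1 − 2Q = 0.662, giving −¼ ln(0.662) = 0.103122.
d = 0.244043 + 0.103122 = 0.347165.
Under a molecular clock d = 2μt, so t = d/(2μ) = 0.347165 / (2 × 6.7 × 10^-10) = 259.08 million years.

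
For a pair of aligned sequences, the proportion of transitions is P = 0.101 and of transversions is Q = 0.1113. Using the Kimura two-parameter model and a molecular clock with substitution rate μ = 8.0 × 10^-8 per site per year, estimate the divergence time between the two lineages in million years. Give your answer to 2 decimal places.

Under the Kimura two-parameter model, d = −½ ln(1 − 2P − Q) − ¼ ln(1 − 2Q).
1 − 2P − Q = 0.6867, giving −½ ln(0.6867) = 0.187929.
1 − 2Q = 0.7774, giving −¼ ln(0.7774) = 0.062950.
d = 0.187929 + 0.062950 = 0.250879.
Under a molecular clock d = 2μt, so t = d/(2μ) = 0.250879 / (2 × 8.0 × 10^-8) = 1.57 million years.

1.57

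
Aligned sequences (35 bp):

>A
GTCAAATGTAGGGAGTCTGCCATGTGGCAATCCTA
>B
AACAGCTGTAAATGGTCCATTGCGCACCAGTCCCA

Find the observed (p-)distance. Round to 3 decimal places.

The sequences differ at 19 of 35 positions.
p = 19/35 = 0.542857… ≈ 0.543 (to 3 d.p.).

0.543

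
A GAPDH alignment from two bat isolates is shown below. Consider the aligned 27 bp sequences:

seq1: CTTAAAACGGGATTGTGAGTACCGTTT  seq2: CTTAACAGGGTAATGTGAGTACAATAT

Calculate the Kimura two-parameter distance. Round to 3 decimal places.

Of 27 sites, 1 differences are transitions and 6 are transversions, so P = 1/27 ≈ 0.037037 and Q = 6/27 ≈ 0.222222.
Under the Kimura two-parameter model, d = −½ ln(1 − 2P − Q) − ¼ ln(1 − 2Q).
1 − 2P − Q = 0.703704, giving −½ ln(0.703704) = 0.175699.
1 − 2Q = 0.555556, giving −¼ ln(0.555556) = 0.146946.
d = 0.175699 + 0.146946 = 0.322645.

0.323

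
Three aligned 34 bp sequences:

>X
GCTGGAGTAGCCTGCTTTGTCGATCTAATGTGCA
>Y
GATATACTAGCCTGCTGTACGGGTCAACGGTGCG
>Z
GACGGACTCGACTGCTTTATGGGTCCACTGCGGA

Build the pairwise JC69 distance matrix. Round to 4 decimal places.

X–Y: 13/34 sites differ → p ≈ 0.382353, d = −0.75 ln(1 − 0.509804) = 0.534712 ≈ 0.5347.
X–Z: 12/34 sites differ → p ≈ 0.352941, d = −0.75 ln(1 − 0.470588) = 0.476991 ≈ 0.4770.
Y–Z: 12/34 sites differ → p ≈ 0.352941, d = −0.75 ln(1 − 0.470588) = 0.476991 ≈ 0.4770.

d(X,Y) = 0.5347, d(X,Z) = 0.4770, d(Y,Z) = 0.4770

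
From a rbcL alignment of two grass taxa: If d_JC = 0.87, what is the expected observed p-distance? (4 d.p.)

0.5149

p = (3/4)(1 − e^(−4d/3)) = 0.75 × (1 − e^(-1.16)) = 0.75 × (1 − 0.313486) = 0.514886.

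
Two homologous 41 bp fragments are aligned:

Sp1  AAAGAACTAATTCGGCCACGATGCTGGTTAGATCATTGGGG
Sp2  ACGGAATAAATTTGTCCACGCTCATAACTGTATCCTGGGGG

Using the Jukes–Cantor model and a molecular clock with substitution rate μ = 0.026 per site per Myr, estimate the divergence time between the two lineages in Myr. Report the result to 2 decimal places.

10.60

The sequences differ at 16 of 41 sites, so p = 16/41 ≈ 0.390244.
d = −(3/4) ln(1 − 4p/3) = −0.75 ln(1 − 0.520325) = −0.75 ln(0.479675)
  = −0.75 × (-0.734646) = 0.550985 substitutions/site.
Under a molecular clock d = 2μt, so t = d/(2μ) = 0.550985 / (2 × 0.026) = 10.60 Myr.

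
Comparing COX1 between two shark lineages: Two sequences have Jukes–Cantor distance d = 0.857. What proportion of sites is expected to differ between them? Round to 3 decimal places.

0.511

p = (3/4)(1 − e^(−4d/3)) = 0.75 × (1 − e^(-1.142667)) = 0.75 × (1 − 0.318967) = 0.510775.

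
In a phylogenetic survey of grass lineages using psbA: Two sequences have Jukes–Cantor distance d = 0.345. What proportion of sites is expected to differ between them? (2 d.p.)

p = (3/4)(1 − e^(−4d/3)) = 0.75 × (1 − e^(-0.46)) = 0.75 × (1 − 0.631284) = 0.276537.

0.28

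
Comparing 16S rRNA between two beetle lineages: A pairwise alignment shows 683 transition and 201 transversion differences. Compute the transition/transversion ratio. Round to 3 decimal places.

3.398

R = 683/201 = 3.398009… ≈ 3.398 (to 3 d.p.).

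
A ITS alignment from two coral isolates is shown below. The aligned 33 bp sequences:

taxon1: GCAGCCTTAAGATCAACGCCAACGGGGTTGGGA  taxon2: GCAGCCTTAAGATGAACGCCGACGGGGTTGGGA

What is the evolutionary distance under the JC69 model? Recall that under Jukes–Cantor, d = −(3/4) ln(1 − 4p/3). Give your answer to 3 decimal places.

The sequences differ at 2 of 33 sites (14, 21), so p = 2/33 ≈ 0.060606.
d = −(3/4) ln(1 − 4p/3) = −0.75 ln(1 − 0.080808) = −0.75 ln(0.919192)
  = −0.75 × (-0.084260) = 0.063195 substitutions/site.

0.063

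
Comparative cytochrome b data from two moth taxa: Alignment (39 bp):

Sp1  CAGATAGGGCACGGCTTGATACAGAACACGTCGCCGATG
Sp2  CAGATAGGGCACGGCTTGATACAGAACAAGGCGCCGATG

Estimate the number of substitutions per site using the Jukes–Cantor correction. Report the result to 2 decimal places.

The sequences differ at 2 of 39 sites (29, 31), so p = 2/39 ≈ 0.051282.
d = −(3/4) ln(1 − 4p/3) = −0.75 ln(1 − 0.068376) = −0.75 ln(0.931624)
  = −0.75 × (-0.070826) = 0.053120 substitutions/site.

0.05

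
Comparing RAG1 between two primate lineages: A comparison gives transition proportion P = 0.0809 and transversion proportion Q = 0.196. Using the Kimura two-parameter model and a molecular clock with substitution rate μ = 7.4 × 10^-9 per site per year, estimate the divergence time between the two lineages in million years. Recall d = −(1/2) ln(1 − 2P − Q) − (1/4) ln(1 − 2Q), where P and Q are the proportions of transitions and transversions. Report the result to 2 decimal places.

23.37

Under the Kimura two-parameter model, d = −½ ln(1 − 2P − Q) − ¼ ln(1 − 2Q).
1 − 2P − Q = 0.6422, giving −½ ln(0.6422) = 0.221428.
1 − 2Q = 0.608, giving −¼ ln(0.608) = 0.124395.
d = 0.221428 + 0.124395 = 0.345823.
Under a molecular clock d = 2μt, so t = d/(2μ) = 0.345823 / (2 × 7.4 × 10^-9) = 23.37 million years.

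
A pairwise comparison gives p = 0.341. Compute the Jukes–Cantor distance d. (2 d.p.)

0.45

d = −(3/4) ln(1 − 4p/3) = −0.75 ln(1 − 0.454667) = −0.75 ln(0.545333)
  = −0.75 × (-0.606359) = 0.454769 substitutions/site.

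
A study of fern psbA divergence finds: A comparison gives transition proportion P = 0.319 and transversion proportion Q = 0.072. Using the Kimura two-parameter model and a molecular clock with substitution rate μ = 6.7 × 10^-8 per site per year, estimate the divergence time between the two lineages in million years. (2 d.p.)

4.91

Under the Kimura two-parameter model, d = −½ ln(1 − 2P − Q) − ¼ ln(1 − 2Q).
1 − 2P − Q = 0.29, giving −½ ln(0.29) = 0.618937.
1 − 2Q = 0.856, giving −¼ ln(0.856) = 0.038871.
d = 0.618937 + 0.038871 = 0.657808.
Under a molecular clock d = 2μt, so t = d/(2μ) = 0.657808 / (2 × 6.7 × 10^-8) = 4.91 million years.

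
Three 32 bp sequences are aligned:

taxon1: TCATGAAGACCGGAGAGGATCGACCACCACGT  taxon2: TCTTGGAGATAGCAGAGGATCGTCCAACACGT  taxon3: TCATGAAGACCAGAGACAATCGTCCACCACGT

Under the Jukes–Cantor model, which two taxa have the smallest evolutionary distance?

taxon1–taxon2: 7/32 differ, p = 0.219, d = 0.259.
taxon1–taxon3: 4/32 differ, p = 0.125, d = 0.137.
taxon2–taxon3: 9/32 differ, p = 0.281, d = 0.353.
The smallest distance is between taxon1 and taxon3.

taxon1 and taxon3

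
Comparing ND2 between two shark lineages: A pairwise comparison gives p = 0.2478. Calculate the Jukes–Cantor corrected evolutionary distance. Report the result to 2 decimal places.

0.30

d = −(3/4) ln(1 − 4p/3) = −0.75 ln(1 − 0.3304) = −0.75 ln(0.6696)
  = −0.75 × (-0.401075) = 0.300806 substitutions/site.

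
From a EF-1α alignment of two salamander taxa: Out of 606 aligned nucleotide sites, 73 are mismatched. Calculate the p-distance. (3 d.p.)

p = 73/606 = 0.120462… ≈ 0.120 (to 3 d.p.).

0.120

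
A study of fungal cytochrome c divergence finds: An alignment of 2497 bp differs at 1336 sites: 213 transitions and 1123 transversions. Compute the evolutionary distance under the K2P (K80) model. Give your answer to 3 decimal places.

P = 213/2497 ≈ 0.085302 and Q = 1123/2497 ≈ 0.44974.
Under the Kimura two-parameter model, d = −½ ln(1 − 2P − Q) − ¼ ln(1 − 2Q).
1 − 2P − Q = 0.379656, giving −½ ln(0.379656) = 0.484245.
1 − 2Q = 0.10052, giving −¼ ln(0.10052) = 0.574350.
d = 0.484245 + 0.574350 = 1.058595.

1.059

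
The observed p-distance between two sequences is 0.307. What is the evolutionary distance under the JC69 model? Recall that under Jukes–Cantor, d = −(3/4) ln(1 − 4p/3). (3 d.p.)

d = −(3/4) ln(1 − 4p/3) = −0.75 ln(1 − 0.409333) = −0.75 ln(0.590667)
  = −0.75 × (-0.526503) = 0.394877 substitutions/site.

0.395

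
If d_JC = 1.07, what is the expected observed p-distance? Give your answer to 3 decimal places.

0.570

p = (3/4)(1 − e^(−4d/3)) = 0.75 × (1 − e^(-1.426667)) = 0.75 × (1 − 0.240108) = 0.569919.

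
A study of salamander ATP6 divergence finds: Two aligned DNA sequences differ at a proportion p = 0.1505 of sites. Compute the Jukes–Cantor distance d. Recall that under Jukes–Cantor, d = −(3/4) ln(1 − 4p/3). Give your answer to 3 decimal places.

d = −(3/4) ln(1 − 4p/3) = −0.75 ln(1 − 0.200667) = −0.75 ln(0.799333)
  = −0.75 × (-0.223978) = 0.167984 substitutions/site.

0.168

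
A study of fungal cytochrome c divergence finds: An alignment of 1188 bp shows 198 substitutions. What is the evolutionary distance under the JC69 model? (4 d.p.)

p = 198/1188 ≈ 0.166667.
d = −(3/4) ln(1 − 4p/3) = −0.75 ln(1 − 0.222223) = −0.75 ln(0.777777)
  = −0.75 × (-0.251315) = 0.188486 substitutions/site.

0.1885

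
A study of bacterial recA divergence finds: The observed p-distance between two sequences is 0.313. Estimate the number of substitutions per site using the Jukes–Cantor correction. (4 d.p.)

0.4051

d = −(3/4) ln(1 − 4p/3) = −0.75 ln(1 − 0.417333) = −0.75 ln(0.582667)
  = −0.75 × (-0.540139) = 0.405104 substitutions/site.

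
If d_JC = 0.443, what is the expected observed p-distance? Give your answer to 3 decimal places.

p = (3/4)(1 − e^(−4d/3)) = 0.75 × (1 − e^(-0.590667)) = 0.75 × (1 − 0.553958) = 0.334532.

0.335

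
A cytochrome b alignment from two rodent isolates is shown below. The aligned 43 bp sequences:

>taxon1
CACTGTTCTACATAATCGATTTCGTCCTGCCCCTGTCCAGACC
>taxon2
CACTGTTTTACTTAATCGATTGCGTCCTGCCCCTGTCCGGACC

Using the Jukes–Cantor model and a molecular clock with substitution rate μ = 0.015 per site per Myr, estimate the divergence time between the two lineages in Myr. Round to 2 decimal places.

The sequences differ at 4 of 43 sites (8, 12, 22, 39), so p = 4/43 ≈ 0.093023.
d = −(3/4) ln(1 − 4p/3) = −0.75 ln(1 − 0.124031) = −0.75 ln(0.875969)
  = −0.75 × (-0.132425) = 0.099319 substitutions/site.
Under a molecular clock d = 2μt, so t = d/(2μ) = 0.099319 / (2 × 0.015) = 3.31 Myr.

3.31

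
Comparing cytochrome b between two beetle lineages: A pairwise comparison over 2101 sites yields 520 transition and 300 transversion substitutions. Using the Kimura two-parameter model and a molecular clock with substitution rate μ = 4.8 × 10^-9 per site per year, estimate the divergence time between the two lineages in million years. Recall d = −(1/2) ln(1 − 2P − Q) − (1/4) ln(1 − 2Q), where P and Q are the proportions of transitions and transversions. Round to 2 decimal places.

P = 520/2101 ≈ 0.247501 and Q = 300/2101 ≈ 0.142789.
Under the Kimura two-parameter model, d = −½ ln(1 − 2P − Q) − ¼ ln(1 − 2Q).
1 − 2P − Q = 0.362209, giving −½ ln(0.362209) = 0.507767.
1 − 2Q = 0.714422, giving −¼ ln(0.714422) = 0.084070.
d = 0.507767 + 0.084070 = 0.591837.
Under a molecular clock d = 2μt, so t = d/(2μ) = 0.591837 / (2 × 4.8 × 10^-9) = 61.65 million years.

61.65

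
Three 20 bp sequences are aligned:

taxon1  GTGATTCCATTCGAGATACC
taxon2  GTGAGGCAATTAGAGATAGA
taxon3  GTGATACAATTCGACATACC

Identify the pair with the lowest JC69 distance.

taxon1 and taxon3

taxon1–taxon2: 6/20 differ, p = 0.300, d = 0.383.
taxon1–taxon3: 3/20 differ, p = 0.150, d = 0.167.
taxon2–taxon3: 6/20 differ, p = 0.300, d = 0.383.
The smallest distance is between taxon1 and taxon3.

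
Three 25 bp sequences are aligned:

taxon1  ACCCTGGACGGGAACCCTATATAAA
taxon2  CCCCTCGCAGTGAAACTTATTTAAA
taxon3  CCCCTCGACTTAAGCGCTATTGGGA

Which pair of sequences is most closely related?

taxon1–taxon2: 8/25 differ, p = 0.320, d = 0.417.
taxon1–taxon3: 11/25 differ, p = 0.440, d = 0.663.
taxon2–taxon3: 11/25 differ, p = 0.440, d = 0.663.
The smallest distance is between taxon1 and taxon2.

taxon1 and taxon2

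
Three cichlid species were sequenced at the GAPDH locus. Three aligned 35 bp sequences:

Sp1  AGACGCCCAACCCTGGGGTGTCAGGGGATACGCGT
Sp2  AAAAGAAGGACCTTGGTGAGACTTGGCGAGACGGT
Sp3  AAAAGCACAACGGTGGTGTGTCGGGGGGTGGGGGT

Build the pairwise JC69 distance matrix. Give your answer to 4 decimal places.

d(Sp1,Sp2) = 0.9650, d(Sp1,Sp3) = 0.4073, d(Sp2,Sp3) = 0.5128

Sp1–Sp2: 19/35 sites differ → p ≈ 0.542857, d = −0.75 ln(1 − 0.723809) = 0.964997 ≈ 0.9650.
Sp1–Sp3: 11/35 sites differ → p ≈ 0.314286, d = −0.75 ln(1 − 0.419048) = 0.407315 ≈ 0.4073.
Sp2–Sp3: 13/35 sites differ → p ≈ 0.371429, d = −0.75 ln(1 − 0.495239) = 0.512753 ≈ 0.5128.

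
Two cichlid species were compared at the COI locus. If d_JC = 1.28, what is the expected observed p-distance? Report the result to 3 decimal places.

0.614

p = (3/4)(1 − e^(−4d/3)) = 0.75 × (1 − e^(-1.706667)) = 0.75 × (1 − 0.181470) = 0.613898.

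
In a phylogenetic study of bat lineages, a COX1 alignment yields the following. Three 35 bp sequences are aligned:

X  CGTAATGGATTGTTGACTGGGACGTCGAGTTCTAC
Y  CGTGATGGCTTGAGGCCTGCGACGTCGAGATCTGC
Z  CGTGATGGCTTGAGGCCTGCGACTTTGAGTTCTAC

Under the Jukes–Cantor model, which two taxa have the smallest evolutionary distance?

X–Y: 8/35 differ, p = 0.229, d = 0.273.
X–Z: 8/35 differ, p = 0.229, d = 0.273.
Y–Z: 4/35 differ, p = 0.114, d = 0.124.
The smallest distance is between Y and Z.

Y and Z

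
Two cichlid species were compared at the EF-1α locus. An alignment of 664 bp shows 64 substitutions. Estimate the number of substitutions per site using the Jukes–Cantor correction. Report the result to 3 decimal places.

p = 64/664 ≈ 0.096386.
d = −(3/4) ln(1 − 4p/3) = −0.75 ln(1 − 0.128515) = −0.75 ln(0.871485)
  = −0.75 × (-0.137557) = 0.103168 substitutions/site.

0.103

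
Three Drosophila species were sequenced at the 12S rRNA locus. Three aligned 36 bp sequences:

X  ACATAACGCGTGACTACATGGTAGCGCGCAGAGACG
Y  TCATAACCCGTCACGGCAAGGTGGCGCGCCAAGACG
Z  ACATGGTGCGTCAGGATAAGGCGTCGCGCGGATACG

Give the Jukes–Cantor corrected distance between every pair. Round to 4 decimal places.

X–Y: 9/36 sites differ → p = 0.25, d = −0.75 ln(1 − 0.333333) = 0.304098 ≈ 0.3041.
X–Z: 13/36 sites differ → p ≈ 0.361111, d = −0.75 ln(1 − 0.481481) = 0.492584 ≈ 0.4926.
Y–Z: 13/36 sites differ → p ≈ 0.361111, d = −0.75 ln(1 − 0.481481) = 0.492584 ≈ 0.4926.

d(X,Y) = 0.3041, d(X,Z) = 0.4926, d(Y,Z) = 0.4926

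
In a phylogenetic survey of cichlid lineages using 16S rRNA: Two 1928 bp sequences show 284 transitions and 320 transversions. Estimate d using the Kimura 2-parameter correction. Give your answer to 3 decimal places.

0.409

P = 284/1928 ≈ 0.147303 and Q = 320/1928 ≈ 0.165975.
Under the Kimura two-parameter model, d = −½ ln(1 − 2P − Q) − ¼ ln(1 − 2Q).
1 − 2P − Q = 0.539419, giving −½ ln(0.539419) = 0.308631.
1 − 2Q = 0.66805, giving −¼ ln(0.66805) = 0.100848.
d = 0.308631 + 0.100848 = 0.409479.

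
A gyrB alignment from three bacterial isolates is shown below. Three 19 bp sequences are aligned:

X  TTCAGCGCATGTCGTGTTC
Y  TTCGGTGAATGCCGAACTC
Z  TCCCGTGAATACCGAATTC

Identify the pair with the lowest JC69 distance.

X–Y: 7/19 differ, p = 0.368, d = 0.507.
X–Z: 8/19 differ, p = 0.421, d = 0.618.
Y–Z: 4/19 differ, p = 0.211, d = 0.247.
The smallest distance is between Y and Z.

Y and Z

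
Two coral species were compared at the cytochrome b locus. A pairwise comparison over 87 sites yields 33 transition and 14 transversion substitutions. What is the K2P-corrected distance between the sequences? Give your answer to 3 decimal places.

1.357

P = 33/87 ≈ 0.37931 and Q = 14/87 ≈ 0.16092.
Under the Kimura two-parameter model, d = −½ ln(1 − 2P − Q) − ¼ ln(1 − 2Q).
1 − 2P − Q = 0.08046, giving −½ ln(0.08046) = 1.259998.
1 − 2Q = 0.67816, giving −¼ ln(0.67816) = 0.097093.
d = 1.259998 + 0.097093 = 1.357091.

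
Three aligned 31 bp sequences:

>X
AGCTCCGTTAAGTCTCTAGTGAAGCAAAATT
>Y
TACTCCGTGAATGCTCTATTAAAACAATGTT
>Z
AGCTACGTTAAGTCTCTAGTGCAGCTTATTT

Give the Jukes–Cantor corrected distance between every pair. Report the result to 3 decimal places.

d(X,Y) = 0.422, d(X,Z) = 0.182, d(Y,Z) = 0.691

X–Y: 10/31 sites differ → p ≈ 0.322581, d = −0.75 ln(1 − 0.430108) = 0.421731 ≈ 0.422.
X–Z: 5/31 sites differ → p ≈ 0.16129, d = −0.75 ln(1 − 0.215053) = 0.181604 ≈ 0.182.
Y–Z: 14/31 sites differ → p ≈ 0.451613, d = −0.75 ln(1 − 0.602151) = 0.691262 ≈ 0.691.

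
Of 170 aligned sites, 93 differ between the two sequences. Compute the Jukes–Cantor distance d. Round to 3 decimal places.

p = 93/170 ≈ 0.547059.
d = −(3/4) ln(1 − 4p/3) = −0.75 ln(1 − 0.729412) = −0.75 ln(0.270588)
  = −0.75 × (-1.307158) = 0.980369 substitutions/site.

0.980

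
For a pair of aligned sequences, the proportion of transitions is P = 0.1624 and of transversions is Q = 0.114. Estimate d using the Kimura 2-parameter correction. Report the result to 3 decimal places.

Under the Kimura two-parameter model, d = −½ ln(1 − 2P − Q) − ¼ ln(1 − 2Q).
1 − 2P − Q = 0.5612, giving −½ ln(0.5612) = 0.288839.
1 − 2Q = 0.772, giving −¼ ln(0.772) = 0.064693.
d = 0.288839 + 0.064693 = 0.353532.

0.354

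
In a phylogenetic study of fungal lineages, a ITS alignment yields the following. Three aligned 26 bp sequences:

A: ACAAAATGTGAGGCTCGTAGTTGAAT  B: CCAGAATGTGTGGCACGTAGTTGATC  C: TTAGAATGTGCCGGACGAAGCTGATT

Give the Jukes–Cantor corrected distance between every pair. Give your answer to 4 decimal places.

A–B: 6/26 sites differ → p ≈ 0.230769, d = −0.75 ln(1 − 0.307692) = 0.275793 ≈ 0.2758.
A–C: 10/26 sites differ → p ≈ 0.384615, d = −0.75 ln(1 − 0.51282) = 0.539341 ≈ 0.5393.
B–C: 8/26 sites differ → p ≈ 0.307692, d = −0.75 ln(1 − 0.410256) = 0.396050 ≈ 0.3961.

d(A,B) = 0.2758, d(A,C) = 0.5393, d(B,C) = 0.3961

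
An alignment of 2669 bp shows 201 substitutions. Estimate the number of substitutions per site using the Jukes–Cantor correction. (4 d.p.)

p = 201/2669 ≈ 0.075309.
d = −(3/4) ln(1 − 4p/3) = −0.75 ln(1 − 0.100412) = −0.75 ln(0.899588)
  = −0.75 × (-0.105818) = 0.079364 substitutions/site.

0.0794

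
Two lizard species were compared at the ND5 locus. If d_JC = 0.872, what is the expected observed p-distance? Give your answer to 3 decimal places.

p = (3/4)(1 − e^(−4d/3)) = 0.75 × (1 − e^(-1.162667)) = 0.75 × (1 − 0.312651) = 0.515512.

0.516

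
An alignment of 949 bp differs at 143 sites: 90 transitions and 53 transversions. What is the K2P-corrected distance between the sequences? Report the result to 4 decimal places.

0.1705

P = 90/949 ≈ 0.094837 and Q = 53/949 ≈ 0.055848.
Under the Kimura two-parameter model, d = −½ ln(1 − 2P − Q) − ¼ ln(1 − 2Q).
1 − 2P − Q = 0.754478, giving −½ ln(0.754478) = 0.140865.
1 − 2Q = 0.888304, giving −¼ ln(0.888304) = 0.029610.
d = 0.140865 + 0.029610 = 0.170475.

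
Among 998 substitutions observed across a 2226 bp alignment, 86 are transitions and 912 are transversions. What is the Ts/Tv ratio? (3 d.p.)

0.094

R = 86/912 = 0.094298… ≈ 0.094 (to 3 d.p.).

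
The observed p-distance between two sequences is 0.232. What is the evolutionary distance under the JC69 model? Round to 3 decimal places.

d = −(3/4) ln(1 − 4p/3) = −0.75 ln(1 − 0.309333) = −0.75 ln(0.690667)
  = −0.75 × (-0.370097) = 0.277573 substitutions/site.

0.278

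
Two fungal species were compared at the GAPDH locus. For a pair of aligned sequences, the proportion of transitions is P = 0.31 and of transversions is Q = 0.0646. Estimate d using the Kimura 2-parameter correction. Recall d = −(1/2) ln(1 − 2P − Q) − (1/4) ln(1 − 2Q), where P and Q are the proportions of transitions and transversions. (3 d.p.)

Under the Kimura two-parameter model, d = −½ ln(1 − 2P − Q) − ¼ ln(1 − 2Q).
1 − 2P − Q = 0.3154, giving −½ ln(0.3154) = 0.576957.
1 − 2Q = 0.8708, giving −¼ ln(0.8708) = 0.034586.
d = 0.576957 + 0.034586 = 0.611543.

0.612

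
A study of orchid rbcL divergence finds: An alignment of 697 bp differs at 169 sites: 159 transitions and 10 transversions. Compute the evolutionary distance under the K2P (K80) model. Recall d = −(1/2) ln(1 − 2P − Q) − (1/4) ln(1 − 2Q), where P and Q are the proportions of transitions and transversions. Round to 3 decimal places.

P = 159/697 ≈ 0.228121 and Q = 10/697 ≈ 0.014347.
Under the Kimura two-parameter model, d = −½ ln(1 − 2P − Q) − ¼ ln(1 − 2Q).
1 − 2P − Q = 0.529411, giving −½ ln(0.529411) = 0.317995.
1 − 2Q = 0.971306, giving −¼ ln(0.971306) = 0.007278.
d = 0.317995 + 0.007278 = 0.325273.

0.325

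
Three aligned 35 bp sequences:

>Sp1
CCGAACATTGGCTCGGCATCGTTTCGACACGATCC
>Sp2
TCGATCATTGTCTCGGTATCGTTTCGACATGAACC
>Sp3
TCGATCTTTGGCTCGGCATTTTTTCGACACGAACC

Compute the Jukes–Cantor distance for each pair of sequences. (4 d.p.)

Sp1–Sp2: 6/35 sites differ → p ≈ 0.171429, d = −0.75 ln(1 − 0.228572) = 0.194634 ≈ 0.1946.
Sp1–Sp3: 6/35 sites differ → p ≈ 0.171429, d = −0.75 ln(1 − 0.228572) = 0.194634 ≈ 0.1946.
Sp2–Sp3: 6/35 sites differ → p ≈ 0.171429, d = −0.75 ln(1 − 0.228572) = 0.194634 ≈ 0.1946.

d(Sp1,Sp2) = 0.1946, d(Sp1,Sp3) = 0.1946, d(Sp2,Sp3) = 0.1946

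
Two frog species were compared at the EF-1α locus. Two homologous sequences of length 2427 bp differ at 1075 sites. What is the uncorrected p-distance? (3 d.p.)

p = 1075/2427 = 0.442933… ≈ 0.443 (to 3 d.p.).

0.443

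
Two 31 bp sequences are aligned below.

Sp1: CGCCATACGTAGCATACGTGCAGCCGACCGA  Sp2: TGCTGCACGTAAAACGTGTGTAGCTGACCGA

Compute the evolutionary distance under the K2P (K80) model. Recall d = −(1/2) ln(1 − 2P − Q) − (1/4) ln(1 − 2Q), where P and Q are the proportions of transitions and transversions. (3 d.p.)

0.582

Of 31 sites, 10 differences are transitions and 1 are transversions, so P = 10/31 ≈ 0.322581 and Q = 1/31 ≈ 0.032258.
Under the Kimura two-parameter model, d = −½ ln(1 − 2P − Q) − ¼ ln(1 − 2Q).
1 − 2P − Q = 0.32258, giving −½ ln(0.32258) = 0.565702.
1 − 2Q = 0.935484, giving −¼ ln(0.935484) = 0.016673.
d = 0.565702 + 0.016673 = 0.582375.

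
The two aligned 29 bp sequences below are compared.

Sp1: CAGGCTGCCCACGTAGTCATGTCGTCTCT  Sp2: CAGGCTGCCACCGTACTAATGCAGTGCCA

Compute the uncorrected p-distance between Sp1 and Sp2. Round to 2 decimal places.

The sequences differ at 9 of 29 positions (sites 10, 11, 16, 18, 22, 23, 26, 27, 29).
p = 9/29 = 0.310344… ≈ 0.31 (to 2 d.p.).

0.31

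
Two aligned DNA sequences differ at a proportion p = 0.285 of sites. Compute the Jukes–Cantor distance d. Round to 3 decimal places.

d = −(3/4) ln(1 − 4p/3) = −0.75 ln(1 − 0.38) = −0.75 ln(0.62)
  = −0.75 × (-0.478036) = 0.358527 substitutions/site.

0.359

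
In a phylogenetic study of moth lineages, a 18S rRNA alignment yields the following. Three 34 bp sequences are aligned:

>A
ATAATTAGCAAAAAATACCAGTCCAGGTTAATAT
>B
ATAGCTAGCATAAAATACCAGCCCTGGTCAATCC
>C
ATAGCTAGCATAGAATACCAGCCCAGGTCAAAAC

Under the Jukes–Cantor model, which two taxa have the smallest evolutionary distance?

A–B: 8/34 differ, p = 0.235, d = 0.282.
A–C: 8/34 differ, p = 0.235, d = 0.282.
B–C: 4/34 differ, p = 0.118, d = 0.128.
The smallest distance is between B and C.

B and C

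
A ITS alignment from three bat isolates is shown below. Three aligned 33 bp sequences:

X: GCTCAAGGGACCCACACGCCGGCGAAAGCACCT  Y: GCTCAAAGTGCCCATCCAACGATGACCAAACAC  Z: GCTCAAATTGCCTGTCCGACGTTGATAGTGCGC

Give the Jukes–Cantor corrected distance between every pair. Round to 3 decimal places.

X–Y: 15/33 sites differ → p ≈ 0.454545, d = −0.75 ln(1 − 0.60606) = 0.698667 ≈ 0.699.
X–Z: 16/33 sites differ → p ≈ 0.484848, d = −0.75 ln(1 − 0.646464) = 0.779827 ≈ 0.780.
Y–Z: 11/33 sites differ → p ≈ 0.333333, d = −0.75 ln(1 − 0.444444) = 0.440839 ≈ 0.441.

d(X,Y) = 0.699, d(X,Z) = 0.780, d(Y,Z) = 0.441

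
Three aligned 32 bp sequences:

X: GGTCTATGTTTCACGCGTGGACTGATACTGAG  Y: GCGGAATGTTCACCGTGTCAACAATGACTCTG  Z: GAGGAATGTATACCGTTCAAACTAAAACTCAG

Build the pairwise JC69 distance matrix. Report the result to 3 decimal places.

X–Y: 16/32 sites differ → p = 0.5, d = −0.75 ln(1 − 0.666667) = 0.823960 ≈ 0.824.
X–Z: 15/32 sites differ → p = 0.46875, d = −0.75 ln(1 − 0.625) = 0.735622 ≈ 0.736.
Y–Z: 10/32 sites differ → p = 0.3125, d = −0.75 ln(1 − 0.416667) = 0.404248 ≈ 0.404.

d(X,Y) = 0.824, d(X,Z) = 0.736, d(Y,Z) = 0.404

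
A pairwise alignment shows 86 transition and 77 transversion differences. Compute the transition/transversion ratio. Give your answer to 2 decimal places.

1.12

R = 86/77 = 1.116883… ≈ 1.12 (to 2 d.p.).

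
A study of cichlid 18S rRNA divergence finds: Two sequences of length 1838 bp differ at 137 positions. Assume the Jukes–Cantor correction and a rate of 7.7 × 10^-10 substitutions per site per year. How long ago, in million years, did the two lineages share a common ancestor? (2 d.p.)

p = 137/1838 ≈ 0.074538.
d = −(3/4) ln(1 − 4p/3) = −0.75 ln(1 − 0.099384) = −0.75 ln(0.900616)
  = −0.75 × (-0.104676) = 0.078507 substitutions/site.
Under a molecular clock d = 2μt, so t = d/(2μ) = 0.078507 / (2 × 7.7 × 10^-10) = 50.98 million years.

50.98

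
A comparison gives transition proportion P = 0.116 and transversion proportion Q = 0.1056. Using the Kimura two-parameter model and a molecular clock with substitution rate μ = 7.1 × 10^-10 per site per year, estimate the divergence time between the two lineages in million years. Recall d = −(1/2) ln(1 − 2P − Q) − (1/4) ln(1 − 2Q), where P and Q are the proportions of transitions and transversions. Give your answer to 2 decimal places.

Under the Kimura two-parameter model, d = −½ ln(1 − 2P − Q) − ¼ ln(1 − 2Q).
1 − 2P − Q = 0.6624, giving −½ ln(0.6624) = 0.205943.
1 − 2Q = 0.7888, giving −¼ ln(0.7888) = 0.059311.
d = 0.205943 + 0.059311 = 0.265254.
Under a molecular clock d = 2μt, so t = d/(2μ) = 0.265254 / (2 × 7.1 × 10^-10) = 186.80 million years.

186.80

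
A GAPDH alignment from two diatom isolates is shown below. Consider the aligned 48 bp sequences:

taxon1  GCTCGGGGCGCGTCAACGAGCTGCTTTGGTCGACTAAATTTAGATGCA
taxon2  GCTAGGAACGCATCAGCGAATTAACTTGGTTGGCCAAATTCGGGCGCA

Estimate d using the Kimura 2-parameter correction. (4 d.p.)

Of 48 sites, 15 differences are transitions and 2 are transversions, so P = 15/48 = 0.3125 and Q = 2/48 ≈ 0.041667.
Under the Kimura two-parameter model, d = −½ ln(1 − 2P − Q) − ¼ ln(1 − 2Q).
1 − 2P − Q = 0.333333, giving −½ ln(0.333333) = 0.549307.
1 − 2Q = 0.916666, giving −¼ ln(0.916666) = 0.021753.
d = 0.549307 + 0.021753 = 0.571060.

0.5711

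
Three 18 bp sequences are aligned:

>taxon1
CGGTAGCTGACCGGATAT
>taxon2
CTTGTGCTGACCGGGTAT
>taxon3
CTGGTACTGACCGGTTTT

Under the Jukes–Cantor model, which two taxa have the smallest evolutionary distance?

taxon2 and taxon3

taxon1–taxon2: 5/18 differ, p = 0.278, d = 0.347.
taxon1–taxon3: 6/18 differ, p = 0.333, d = 0.441.
taxon2–taxon3: 4/18 differ, p = 0.222, d = 0.264.
The smallest distance is between taxon2 and taxon3.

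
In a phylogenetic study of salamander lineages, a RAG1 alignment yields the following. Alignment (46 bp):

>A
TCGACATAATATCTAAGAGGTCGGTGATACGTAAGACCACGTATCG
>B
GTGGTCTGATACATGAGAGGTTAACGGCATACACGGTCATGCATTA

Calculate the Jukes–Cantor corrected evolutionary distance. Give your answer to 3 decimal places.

0.967

The sequences differ at 25 of 46 sites, so p = 25/46 ≈ 0.543478.
d = −(3/4) ln(1 − 4p/3) = −0.75 ln(1 − 0.724637) = −0.75 ln(0.275363)
  = −0.75 × (-1.289665) = 0.967249 substitutions/site.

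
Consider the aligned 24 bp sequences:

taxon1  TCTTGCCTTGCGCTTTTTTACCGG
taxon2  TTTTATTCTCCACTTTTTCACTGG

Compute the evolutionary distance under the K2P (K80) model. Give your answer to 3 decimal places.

Of 24 sites, 8 differences are transitions and 1 are transversions, so P = 8/24 ≈ 0.333333 and Q = 1/24 ≈ 0.041667.
Under the Kimura two-parameter model, d = −½ ln(1 − 2P − Q) − ¼ ln(1 − 2Q).
1 − 2P − Q = 0.291667, giving −½ ln(0.291667) = 0.616071.
1 − 2Q = 0.916666, giving −¼ ln(0.916666) = 0.021753.
d = 0.616071 + 0.021753 = 0.637824.

0.638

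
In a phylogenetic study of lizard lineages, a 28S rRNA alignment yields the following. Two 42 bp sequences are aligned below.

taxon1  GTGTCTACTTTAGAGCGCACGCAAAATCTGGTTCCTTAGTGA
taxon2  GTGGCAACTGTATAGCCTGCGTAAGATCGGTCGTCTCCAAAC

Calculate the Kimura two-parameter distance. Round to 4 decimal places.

0.7718

Of 42 sites, 9 differences are transitions and 11 are transversions, so P = 9/42 ≈ 0.214286 and Q = 11/42 ≈ 0.261905.
Under the Kimura two-parameter model, d = −½ ln(1 − 2P − Q) − ¼ ln(1 − 2Q).
1 − 2P − Q = 0.309523, giving −½ ln(0.309523) = 0.586361.
1 − 2Q = 0.47619, giving −¼ ln(0.47619) = 0.185485.
d = 0.586361 + 0.185485 = 0.771846.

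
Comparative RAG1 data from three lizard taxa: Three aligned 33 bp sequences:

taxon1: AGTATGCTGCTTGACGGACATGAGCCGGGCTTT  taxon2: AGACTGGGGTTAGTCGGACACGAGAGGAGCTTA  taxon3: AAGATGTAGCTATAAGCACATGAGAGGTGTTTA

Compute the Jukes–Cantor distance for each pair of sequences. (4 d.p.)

d(taxon1,taxon2) = 0.4975, d(taxon1,taxon3) = 0.5587, d(taxon2,taxon3) = 0.5587

taxon1–taxon2: 12/33 sites differ → p ≈ 0.363636, d = −0.75 ln(1 − 0.484848) = 0.497470 ≈ 0.4975.
taxon1–taxon3: 13/33 sites differ → p ≈ 0.393939, d = −0.75 ln(1 − 0.525252) = 0.558728 ≈ 0.5587.
taxon2–taxon3: 13/33 sites differ → p ≈ 0.393939, d = −0.75 ln(1 − 0.525252) = 0.558728 ≈ 0.5587.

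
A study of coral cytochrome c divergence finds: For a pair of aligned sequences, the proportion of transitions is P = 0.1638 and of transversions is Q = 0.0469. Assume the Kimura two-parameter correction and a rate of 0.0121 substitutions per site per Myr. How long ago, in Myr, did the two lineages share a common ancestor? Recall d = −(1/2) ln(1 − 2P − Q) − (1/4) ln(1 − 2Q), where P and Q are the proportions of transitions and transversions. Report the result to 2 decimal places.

Under the Kimura two-parameter model, d = −½ ln(1 − 2P − Q) − ¼ ln(1 − 2Q).
1 − 2P − Q = 0.6255, giving −½ ln(0.6255) = 0.234602.
1 − 2Q = 0.9062, giving −¼ ln(0.9062) = 0.024624.
d = 0.234602 + 0.024624 = 0.259226.
Under a molecular clock d = 2μt, so t = d/(2μ) = 0.259226 / (2 × 0.0121) = 10.71 Myr.

10.71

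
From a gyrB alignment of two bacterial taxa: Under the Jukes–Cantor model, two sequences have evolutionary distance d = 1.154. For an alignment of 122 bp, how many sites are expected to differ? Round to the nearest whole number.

Invert JC69: p = (3/4)(1 − e^(−4d/3)) = 0.75 × (1 − e^(-1.538667)) = 0.75 × (1 − 0.214667) = 0.589000.
Expected differing sites = pL ≈ 0.589000 × 122 = 71.858 ≈ 72.

72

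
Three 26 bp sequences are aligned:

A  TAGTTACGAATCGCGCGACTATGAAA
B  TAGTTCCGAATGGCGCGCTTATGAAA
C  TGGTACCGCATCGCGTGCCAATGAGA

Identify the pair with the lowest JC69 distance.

A and B

A–B: 4/26 differ, p = 0.154, d = 0.172.
A–C: 8/26 differ, p = 0.308, d = 0.396.
B–C: 8/26 differ, p = 0.308, d = 0.396.
The smallest distance is between A and B.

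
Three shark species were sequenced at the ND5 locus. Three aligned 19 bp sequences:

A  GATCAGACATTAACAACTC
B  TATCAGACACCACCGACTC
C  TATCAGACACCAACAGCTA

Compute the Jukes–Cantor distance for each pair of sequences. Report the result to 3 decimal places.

d(A,B) = 0.324, d(A,C) = 0.324, d(B,C) = 0.247

A–B: 5/19 sites differ → p ≈ 0.263158, d = −0.75 ln(1 − 0.350877) = 0.324100 ≈ 0.324.
A–C: 5/19 sites differ → p ≈ 0.263158, d = −0.75 ln(1 − 0.350877) = 0.324100 ≈ 0.324.
B–C: 4/19 sites differ → p ≈ 0.210526, d = −0.75 ln(1 − 0.280701) = 0.247109 ≈ 0.247.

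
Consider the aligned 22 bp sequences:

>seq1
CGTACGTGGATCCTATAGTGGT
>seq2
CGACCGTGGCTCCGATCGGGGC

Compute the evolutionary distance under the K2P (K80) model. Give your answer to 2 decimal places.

0.42

Of 22 sites, 1 differences are transitions and 6 are transversions, so P = 1/22 ≈ 0.045455 and Q = 6/22 ≈ 0.272727.
Under the Kimura two-parameter model, d = −½ ln(1 − 2P − Q) − ¼ ln(1 − 2Q).
1 − 2P − Q = 0.636363, giving −½ ln(0.636363) = 0.225993.
1 − 2Q = 0.454546, giving −¼ ln(0.454546) = 0.197114.
d = 0.225993 + 0.197114 = 0.423107.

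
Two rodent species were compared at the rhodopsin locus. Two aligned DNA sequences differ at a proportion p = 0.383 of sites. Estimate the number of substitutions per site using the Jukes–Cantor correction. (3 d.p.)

0.536

d = −(3/4) ln(1 − 4p/3) = −0.75 ln(1 − 0.510667) = −0.75 ln(0.489333)
  = −0.75 × (-0.714712) = 0.536034 substitutions/site.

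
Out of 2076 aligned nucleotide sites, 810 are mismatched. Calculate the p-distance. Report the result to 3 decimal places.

p = 810/2076 = 0.390173… ≈ 0.390 (to 3 d.p.).

0.390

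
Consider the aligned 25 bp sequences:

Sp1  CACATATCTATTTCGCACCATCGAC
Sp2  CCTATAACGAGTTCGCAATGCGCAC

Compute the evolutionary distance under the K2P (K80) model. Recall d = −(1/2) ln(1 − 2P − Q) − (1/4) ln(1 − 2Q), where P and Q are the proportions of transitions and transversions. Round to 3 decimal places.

Of 25 sites, 4 differences are transitions and 7 are transversions, so P = 4/25 = 0.16 and Q = 7/25 = 0.28.
Under the Kimura two-parameter model, d = −½ ln(1 − 2P − Q) − ¼ ln(1 − 2Q).
1 − 2P − Q = 0.4, giving −½ ln(0.4) = 0.458145.
1 − 2Q = 0.44, giving −¼ ln(0.44) = 0.205245.
d = 0.458145 + 0.205245 = 0.663390.

0.663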